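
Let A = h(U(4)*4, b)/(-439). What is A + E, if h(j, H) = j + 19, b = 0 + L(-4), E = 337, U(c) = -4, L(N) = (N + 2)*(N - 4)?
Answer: 147940/439 ≈ 336.99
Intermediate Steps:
L(N) = (-4 + N)*(2 + N) (L(N) = (2 + N)*(-4 + N) = (-4 + N)*(2 + N))
b = 16 (b = 0 + (-8 + (-4)² - 2*(-4)) = 0 + (-8 + 16 + 8) = 0 + 16 = 16)
h(j, H) = 19 + j
A = -3/439 (A = (19 - 4*4)/(-439) = (19 - 16)*(-1/439) = 3*(-1/439) = -3/439 ≈ -0.0068337)
A + E = -3/439 + 337 = 147940/439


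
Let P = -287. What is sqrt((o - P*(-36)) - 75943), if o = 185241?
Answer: sqrt(98966) ≈ 314.59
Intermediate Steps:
sqrt((o - P*(-36)) - 75943) = sqrt((185241 - (-287)*(-36)) - 75943) = sqrt((185241 - 1*10332) - 75943) = sqrt((185241 - 10332) - 75943) = sqrt(174909 - 75943) = sqrt(98966)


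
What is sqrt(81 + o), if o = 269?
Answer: 5*sqrt(14) ≈ 18.708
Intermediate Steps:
sqrt(81 + o) = sqrt(81 + 269) = sqrt(350) = 5*sqrt(14)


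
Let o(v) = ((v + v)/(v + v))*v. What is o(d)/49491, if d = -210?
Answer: -70/16497 ≈ -0.0042432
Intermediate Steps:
o(v) = v (o(v) = ((2*v)/((2*v)))*v = ((2*v)*(1/(2*v)))*v = 1*v = v)
o(d)/49491 = -210/49491 = -210*1/49491 = -70/16497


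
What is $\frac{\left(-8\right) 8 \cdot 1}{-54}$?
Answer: $\frac{32}{27} \approx 1.1852$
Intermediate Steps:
$\frac{\left(-8\right) 8 \cdot 1}{-54} = - \frac{\left(-64\right) 1}{54} = \left(- \frac{1}{54}\right) \left(-64\right) = \frac{32}{27}$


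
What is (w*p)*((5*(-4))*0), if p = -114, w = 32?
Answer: 0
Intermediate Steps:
(w*p)*((5*(-4))*0) = (32*(-114))*((5*(-4))*0) = -(-72960)*0 = -3648*0 = 0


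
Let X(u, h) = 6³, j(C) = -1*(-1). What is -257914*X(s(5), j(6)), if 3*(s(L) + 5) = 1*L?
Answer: -55709424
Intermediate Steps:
s(L) = -5 + L/3 (s(L) = -5 + (1*L)/3 = -5 + L/3)
j(C) = 1
X(u, h) = 216
-257914*X(s(5), j(6)) = -257914*216 = -1*55709424 = -55709424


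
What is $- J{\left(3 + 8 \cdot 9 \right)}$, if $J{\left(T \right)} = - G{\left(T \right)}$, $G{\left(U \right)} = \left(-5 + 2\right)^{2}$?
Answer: $9$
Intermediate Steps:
$G{\left(U \right)} = 9$ ($G{\left(U \right)} = \left(-3\right)^{2} = 9$)
$J{\left(T \right)} = -9$ ($J{\left(T \right)} = \left(-1\right) 9 = -9$)
$- J{\left(3 + 8 \cdot 9 \right)} = \left(-1\right) \left(-9\right) = 9$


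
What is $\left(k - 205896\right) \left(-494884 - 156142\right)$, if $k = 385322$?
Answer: $-116810991076$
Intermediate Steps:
$\left(k - 205896\right) \left(-494884 - 156142\right) = \left(385322 - 205896\right) \left(-494884 - 156142\right) = 179426 \left(-651026\right) = -116810991076$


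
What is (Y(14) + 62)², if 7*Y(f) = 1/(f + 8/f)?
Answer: 40005625/10404 ≈ 3845.2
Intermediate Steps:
Y(f) = 1/(7*(f + 8/f))
(Y(14) + 62)² = ((⅐)*14/(8 + 14²) + 62)² = ((⅐)*14/(8 + 196) + 62)² = ((⅐)*14/204 + 62)² = ((⅐)*14*(1/204) + 62)² = (1/102 + 62)² = (6325/102)² = 40005625/10404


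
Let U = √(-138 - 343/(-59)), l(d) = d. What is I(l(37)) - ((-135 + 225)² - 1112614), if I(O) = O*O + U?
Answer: 1105883 + I*√460141/59 ≈ 1.1059e+6 + 11.497*I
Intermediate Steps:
U = I*√460141/59 (U = √(-138 - 343*(-1/59)) = √(-138 + 343/59) = √(-7799/59) = I*√460141/59 ≈ 11.497*I)
I(O) = O² + I*√460141/59 (I(O) = O*O + I*√460141/59 = O² + I*√460141/59)
I(l(37)) - ((-135 + 225)² - 1112614) = (37² + I*√460141/59) - ((-135 + 225)² - 1112614) = (1369 + I*√460141/59) - (90² - 1112614) = (1369 + I*√460141/59) - (8100 - 1112614) = (1369 + I*√460141/59) - 1*(-1104514) = (1369 + I*√460141/59) + 1104514 = 1105883 + I*√460141/59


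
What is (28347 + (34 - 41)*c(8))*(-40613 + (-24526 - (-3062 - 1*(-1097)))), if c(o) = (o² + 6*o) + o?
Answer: -1737727218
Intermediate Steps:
c(o) = o² + 7*o
(28347 + (34 - 41)*c(8))*(-40613 + (-24526 - (-3062 - 1*(-1097)))) = (28347 + (34 - 41)*(8*(7 + 8)))*(-40613 + (-24526 - (-3062 - 1*(-1097)))) = (28347 - 56*15)*(-40613 + (-24526 - (-3062 + 1097))) = (28347 - 7*120)*(-40613 + (-24526 - 1*(-1965))) = (28347 - 840)*(-40613 + (-24526 + 1965)) = 27507*(-40613 - 22561) = 27507*(-63174) = -1737727218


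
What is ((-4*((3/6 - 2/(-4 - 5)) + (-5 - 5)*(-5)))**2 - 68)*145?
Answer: 482671360/81 ≈ 5.9589e+6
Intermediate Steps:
((-4*((3/6 - 2/(-4 - 5)) + (-5 - 5)*(-5)))**2 - 68)*145 = ((-4*((3*(1/6) - 2/(-9)) - 10*(-5)))**2 - 68)*145 = ((-4*((1/2 - 2*(-1/9)) + 50))**2 - 68)*145 = ((-4*((1/2 + 2/9) + 50))**2 - 68)*145 = ((-4*(13/18 + 50))**2 - 68)*145 = ((-4*913/18)**2 - 68)*145 = ((-1826/9)**2 - 68)*145 = (3334276/81 - 68)*145 = (3328768/81)*145 = 482671360/81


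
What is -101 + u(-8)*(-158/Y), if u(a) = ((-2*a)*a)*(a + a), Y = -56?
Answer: 39741/7 ≈ 5677.3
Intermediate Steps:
u(a) = -4*a³ (u(a) = (-2*a²)*(2*a) = -4*a³)
-101 + u(-8)*(-158/Y) = -101 + (-4*(-8)³)*(-158/(-56)) = -101 + (-4*(-512))*(-158*(-1/56)) = -101 + 2048*(79/28) = -101 + 40448/7 = 39741/7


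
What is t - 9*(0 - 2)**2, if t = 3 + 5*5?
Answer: -8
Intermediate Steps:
t = 28 (t = 3 + 25 = 28)
t - 9*(0 - 2)**2 = 28 - 9*(0 - 2)**2 = 28 - 9*(-2)**2 = 28 - 9*4 = 28 - 36 = -8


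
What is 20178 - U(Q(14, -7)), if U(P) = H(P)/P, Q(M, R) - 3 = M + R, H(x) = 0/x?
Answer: 20178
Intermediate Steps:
H(x) = 0
Q(M, R) = 3 + M + R (Q(M, R) = 3 + (M + R) = 3 + M + R)
U(P) = 0 (U(P) = 0/P = 0)
20178 - U(Q(14, -7)) = 20178 - 1*0 = 20178 + 0 = 20178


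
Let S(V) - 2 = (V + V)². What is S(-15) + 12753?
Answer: 13655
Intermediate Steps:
S(V) = 2 + 4*V² (S(V) = 2 + (V + V)² = 2 + (2*V)² = 2 + 4*V²)
S(-15) + 12753 = (2 + 4*(-15)²) + 12753 = (2 + 4*225) + 12753 = (2 + 900) + 12753 = 902 + 12753 = 13655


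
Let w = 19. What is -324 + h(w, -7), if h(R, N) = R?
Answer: -305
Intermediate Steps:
-324 + h(w, -7) = -324 + 19 = -305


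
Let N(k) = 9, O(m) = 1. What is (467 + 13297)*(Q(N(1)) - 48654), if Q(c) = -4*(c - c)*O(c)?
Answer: -669673656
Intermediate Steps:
Q(c) = 0 (Q(c) = -4*(c - c) = -0 = -4*0 = 0)
(467 + 13297)*(Q(N(1)) - 48654) = (467 + 13297)*(0 - 48654) = 13764*(-48654) = -669673656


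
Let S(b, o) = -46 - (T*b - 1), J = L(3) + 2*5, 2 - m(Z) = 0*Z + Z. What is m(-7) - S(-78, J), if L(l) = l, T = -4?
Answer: 366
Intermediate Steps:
m(Z) = 2 - Z (m(Z) = 2 - (0*Z + Z) = 2 - (0 + Z) = 2 - Z)
J = 13 (J = 3 + 2*5 = 3 + 10 = 13)
S(b, o) = -45 + 4*b (S(b, o) = -46 - (-4*b - 1) = -46 - (-1 - 4*b) = -46 + (1 + 4*b) = -45 + 4*b)
m(-7) - S(-78, J) = (2 - 1*(-7)) - (-45 + 4*(-78)) = (2 + 7) - (-45 - 312) = 9 - 1*(-357) = 9 + 357 = 366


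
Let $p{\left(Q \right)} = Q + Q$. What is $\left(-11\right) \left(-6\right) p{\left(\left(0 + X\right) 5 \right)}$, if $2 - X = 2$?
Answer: $0$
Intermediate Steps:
$X = 0$ ($X = 2 - 2 = 0$)
$p{\left(Q \right)} = 2 Q$
$\left(-11\right) \left(-6\right) p{\left(\left(0 + X\right) 5 \right)} = \left(-11\right) \left(-6\right) 2 \left(0 + 0\right) 5 = 66 \cdot 2 \cdot 0 \cdot 5 = 66 \cdot 2 \cdot 0 = 66 \cdot 0 = 0$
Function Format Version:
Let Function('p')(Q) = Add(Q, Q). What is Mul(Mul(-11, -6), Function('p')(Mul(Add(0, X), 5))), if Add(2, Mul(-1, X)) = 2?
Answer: 0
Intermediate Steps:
X = 0 (X = Add(2, Mul(-1, 2)) = Add(2, -2) = 0)
Function('p')(Q) = Mul(2, Q)
Mul(Mul(-11, -6), Function('p')(Mul(Add(0, X), 5))) = Mul(Mul(-11, -6), Mul(2, Mul(Add(0, 0), 5))) = Mul(66, Mul(2, Mul(0, 5))) = Mul(66, Mul(2, 0)) = Mul(66, 0) = 0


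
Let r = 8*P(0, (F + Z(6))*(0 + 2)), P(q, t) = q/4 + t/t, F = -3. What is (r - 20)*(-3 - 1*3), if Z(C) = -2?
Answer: 72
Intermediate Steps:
P(q, t) = 1 + q/4 (P(q, t) = q*(¼) + 1 = q/4 + 1 = 1 + q/4)
r = 8 (r = 8*(1 + (¼)*0) = 8*(1 + 0) = 8*1 = 8)
(r - 20)*(-3 - 1*3) = (8 - 20)*(-3 - 1*3) = -12*(-3 - 3) = -12*(-6) = 72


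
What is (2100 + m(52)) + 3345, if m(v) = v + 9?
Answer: 5506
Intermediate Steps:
m(v) = 9 + v
(2100 + m(52)) + 3345 = (2100 + (9 + 52)) + 3345 = (2100 + 61) + 3345 = 2161 + 3345 = 5506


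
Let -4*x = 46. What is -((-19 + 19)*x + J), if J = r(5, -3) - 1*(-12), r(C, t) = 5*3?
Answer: -27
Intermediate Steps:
r(C, t) = 15
J = 27 (J = 15 - 1*(-12) = 15 + 12 = 27)
x = -23/2 (x = -1/4*46 = -23/2 ≈ -11.500)
-((-19 + 19)*x + J) = -((-19 + 19)*(-23/2) + 27) = -(0*(-23/2) + 27) = -(0 + 27) = -1*27 = -27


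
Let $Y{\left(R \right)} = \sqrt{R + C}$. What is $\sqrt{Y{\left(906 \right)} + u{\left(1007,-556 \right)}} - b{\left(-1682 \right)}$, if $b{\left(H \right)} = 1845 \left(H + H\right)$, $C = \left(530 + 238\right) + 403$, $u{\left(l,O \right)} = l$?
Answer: $6206580 + \sqrt{1007 + \sqrt{2077}} \approx 6.2066 \cdot 10^{6}$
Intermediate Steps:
$C = 1171$ ($C = 768 + 403 = 1171$)
$b{\left(H \right)} = 3690 H$ ($b{\left(H \right)} = 1845 \cdot 2 H = 3690 H$)
$Y{\left(R \right)} = \sqrt{1171 + R}$ ($Y{\left(R \right)} = \sqrt{R + 1171} = \sqrt{1171 + R}$)
$\sqrt{Y{\left(906 \right)} + u{\left(1007,-556 \right)}} - b{\left(-1682 \right)} = \sqrt{\sqrt{1171 + 906} + 1007} - 3690 \left(-1682\right) = \sqrt{\sqrt{2077} + 1007} - -6206580 = \sqrt{1007 + \sqrt{2077}} + 6206580 = 6206580 + \sqrt{1007 + \sqrt{2077}}$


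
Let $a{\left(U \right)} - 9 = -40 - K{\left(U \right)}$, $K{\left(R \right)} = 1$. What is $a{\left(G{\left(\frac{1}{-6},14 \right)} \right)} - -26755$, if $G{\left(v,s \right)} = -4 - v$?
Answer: $26723$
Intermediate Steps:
$a{\left(U \right)} = -32$ ($a{\left(U \right)} = 9 - 41 = -32$)
$a{\left(G{\left(\frac{1}{-6},14 \right)} \right)} - -26755 = -32 - -26755 = -32 + 26755 = 26723$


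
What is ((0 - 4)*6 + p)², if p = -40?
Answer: 4096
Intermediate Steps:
((0 - 4)*6 + p)² = ((0 - 4)*6 - 40)² = (-4*6 - 40)² = (-24 - 40)² = (-64)² = 4096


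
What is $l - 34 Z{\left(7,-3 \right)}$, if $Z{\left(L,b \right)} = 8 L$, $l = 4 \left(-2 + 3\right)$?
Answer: $-1900$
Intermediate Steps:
$l = 4$ ($l = 4 \cdot 1 = 4$)
$l - 34 Z{\left(7,-3 \right)} = 4 - 34 \cdot 8 \cdot 7 = 4 - 1904 = -1900$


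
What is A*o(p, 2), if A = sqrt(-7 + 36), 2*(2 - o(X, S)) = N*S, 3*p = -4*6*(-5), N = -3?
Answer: 5*sqrt(29) ≈ 26.926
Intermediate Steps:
p = 40 (p = (-4*6*(-5))/3 = (-24*(-5))/3 = (1/3)*120 = 40)
o(X, S) = 2 + 3*S/2 (o(X, S) = 2 - (-3)*S/2 = 2 + 3*S/2)
A = sqrt(29) ≈ 5.3852
A*o(p, 2) = sqrt(29)*(2 + (3/2)*2) = sqrt(29)*(2 + 3) = sqrt(29)*5 = 5*sqrt(29)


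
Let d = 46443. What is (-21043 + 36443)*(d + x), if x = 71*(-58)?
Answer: 651805000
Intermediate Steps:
x = -4118
(-21043 + 36443)*(d + x) = (-21043 + 36443)*(46443 - 4118) = 15400*42325 = 651805000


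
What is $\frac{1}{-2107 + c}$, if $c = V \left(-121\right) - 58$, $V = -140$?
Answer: $\frac{1}{14775} \approx 6.7682 \cdot 10^{-5}$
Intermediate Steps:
$c = 16882$ ($c = \left(-140\right) \left(-121\right) - 58 = 16940 - 58 = 16882$)
$\frac{1}{-2107 + c} = \frac{1}{-2107 + 16882} = \frac{1}{14775}$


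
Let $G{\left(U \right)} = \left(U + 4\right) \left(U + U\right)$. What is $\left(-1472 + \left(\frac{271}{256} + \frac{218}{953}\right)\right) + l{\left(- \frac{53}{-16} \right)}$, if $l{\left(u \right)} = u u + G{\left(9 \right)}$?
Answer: $- \frac{37380167}{30496} \approx -1225.7$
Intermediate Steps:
$G{\left(U \right)} = 2 U \left(4 + U\right)$ ($G{\left(U \right)} = \left(4 + U\right) 2 U = 2 U \left(4 + U\right)$)
$l{\left(u \right)} = 234 + u^{2}$ ($l{\left(u \right)} = u u + 2 \cdot 9 \left(4 + 9\right) = u^{2} + 2 \cdot 9 \cdot 13 = u^{2} + 234 = 234 + u^{2}$)
$\left(-1472 + \left(\frac{271}{256} + \frac{218}{953}\right)\right) + l{\left(- \frac{53}{-16} \right)} = \left(-1472 + \left(\frac{271}{256} + \frac{218}{953}\right)\right) + \left(234 + \left(- \frac{53}{-16}\right)^{2}\right) = \left(-1472 + \left(271 \cdot \frac{1}{256} + 218 \cdot \frac{1}{953}\right)\right) + \left(234 + \left(\left(-53\right) \left(- \frac{1}{16}\right)\right)^{2}\right) = \left(-1472 + \left(\frac{271}{256} + \frac{218}{953}\right)\right) + \left(234 + \left(\frac{53}{16}\right)^{2}\right) = \left(-1472 + \frac{314071}{243968}\right) + \left(234 + \frac{2809}{256}\right) = - \frac{358806825}{243968} + \frac{62713}{256} = - \frac{37380167}{30496}$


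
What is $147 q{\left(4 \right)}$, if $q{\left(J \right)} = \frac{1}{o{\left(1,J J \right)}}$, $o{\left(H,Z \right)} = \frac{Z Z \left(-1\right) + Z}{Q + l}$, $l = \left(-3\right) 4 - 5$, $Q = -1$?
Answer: $\frac{441}{40} \approx 11.025$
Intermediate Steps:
$l = -17$ ($l = -12 - 5 = -17$)
$o{\left(H,Z \right)} = - \frac{Z}{18} + \frac{Z^{2}}{18}$ ($o{\left(H,Z \right)} = \frac{Z Z \left(-1\right) + Z}{-1 - 17} = \frac{Z^{2} \left(-1\right) + Z}{-18} = \left(- Z^{2} + Z\right) \left(- \frac{1}{18}\right) = \left(Z - Z^{2}\right) \left(- \frac{1}{18}\right) = - \frac{Z}{18} + \frac{Z^{2}}{18}$)
$q{\left(J \right)} = \frac{18}{J^{2} \left(-1 + J^{2}\right)}$ ($q{\left(J \right)} = \frac{1}{\frac{1}{18} J J \left(-1 + J J\right)} = \frac{1}{\frac{1}{18} J^{2} \left(-1 + J^{2}\right)} = \frac{18}{J^{2} \left(-1 + J^{2}\right)}$)
$147 q{\left(4 \right)} = 147 \frac{18}{4^{4} - 4^{2}} = 147 \frac{18}{256 - 16} = 147 \cdot \frac{18}{240} = 147 \cdot 18 \cdot \frac{1}{240} = 147 \cdot \frac{3}{40} = \frac{441}{40}$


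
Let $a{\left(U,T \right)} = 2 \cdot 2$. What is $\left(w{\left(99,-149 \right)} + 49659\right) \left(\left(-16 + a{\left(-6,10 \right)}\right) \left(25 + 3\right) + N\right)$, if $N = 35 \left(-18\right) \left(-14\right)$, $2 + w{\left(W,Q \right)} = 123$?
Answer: $422333520$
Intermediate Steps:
$w{\left(W,Q \right)} = 121$ ($w{\left(W,Q \right)} = -2 + 123 = 121$)
$a{\left(U,T \right)} = 4$
$N = 8820$ ($N = \left(-630\right) \left(-14\right) = 8820$)
$\left(w{\left(99,-149 \right)} + 49659\right) \left(\left(-16 + a{\left(-6,10 \right)}\right) \left(25 + 3\right) + N\right) = \left(121 + 49659\right) \left(\left(-16 + 4\right) \left(25 + 3\right) + 8820\right) = 49780 \left(\left(-12\right) 28 + 8820\right) = 49780 \left(-336 + 8820\right) = 49780 \cdot 8484 = 422333520$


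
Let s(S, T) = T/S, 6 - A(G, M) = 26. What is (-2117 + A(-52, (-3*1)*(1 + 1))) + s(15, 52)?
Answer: -32003/15 ≈ -2133.5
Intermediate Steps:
A(G, M) = -20 (A(G, M) = 6 - 1*26 = 6 - 26 = -20)
(-2117 + A(-52, (-3*1)*(1 + 1))) + s(15, 52) = (-2117 - 20) + 52/15 = -2137 + 52*(1/15) = -2137 + 52/15 = -32003/15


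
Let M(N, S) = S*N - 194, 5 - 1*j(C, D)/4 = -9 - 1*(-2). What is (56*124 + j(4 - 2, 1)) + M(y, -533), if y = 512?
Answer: -266098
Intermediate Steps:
j(C, D) = 48 (j(C, D) = 20 - 4*(-9 - 1*(-2)) = 20 - 4*(-9 + 2) = 20 - 4*(-7) = 20 + 28 = 48)
M(N, S) = -194 + N*S (M(N, S) = N*S - 194 = -194 + N*S)
(56*124 + j(4 - 2, 1)) + M(y, -533) = (56*124 + 48) + (-194 + 512*(-533)) = (6944 + 48) + (-194 - 272896) = 6992 - 273090 = -266098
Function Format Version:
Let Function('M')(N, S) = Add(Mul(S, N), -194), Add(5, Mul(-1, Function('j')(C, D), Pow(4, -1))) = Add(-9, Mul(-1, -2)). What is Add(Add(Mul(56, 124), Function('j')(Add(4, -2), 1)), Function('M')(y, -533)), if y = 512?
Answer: -266098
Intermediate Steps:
Function('j')(C, D) = 48 (Function('j')(C, D) = Add(20, Mul(-4, Add(-9, Mul(-1, -2)))) = Add(20, Mul(-4, Add(-9, 2))) = Add(20, Mul(-4, -7)) = Add(20, 28) = 48)
Function('M')(N, S) = Add(-194, Mul(N, S)) (Function('M')(N, S) = Add(Mul(N, S), -194) = Add(-194, Mul(N, S)))
Add(Add(Mul(56, 124), Function('j')(Add(4, -2), 1)), Function('M')(y, -533)) = Add(Add(Mul(56, 124), 48), Add(-194, Mul(512, -533))) = Add(Add(6944, 48), Add(-194, -272896)) = Add(6992, -273090) = -266098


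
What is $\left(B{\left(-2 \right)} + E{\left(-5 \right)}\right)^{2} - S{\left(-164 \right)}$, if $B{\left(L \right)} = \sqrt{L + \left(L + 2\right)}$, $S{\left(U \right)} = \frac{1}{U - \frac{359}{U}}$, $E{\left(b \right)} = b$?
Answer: $\frac{610515}{26537} - 10 i \sqrt{2} \approx 23.006 - 14.142 i$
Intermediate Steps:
$B{\left(L \right)} = \sqrt{2 + 2 L}$ ($B{\left(L \right)} = \sqrt{L + \left(2 + L\right)} = \sqrt{2 + 2 L}$)
$\left(B{\left(-2 \right)} + E{\left(-5 \right)}\right)^{2} - S{\left(-164 \right)} = \left(\sqrt{2 + 2 \left(-2\right)} - 5\right)^{2} - - \frac{164}{-359 + \left(-164\right)^{2}} = \left(\sqrt{2 - 4} - 5\right)^{2} - - \frac{164}{-359 + 26896} = \left(\sqrt{-2} - 5\right)^{2} - - \frac{164}{26537} = \left(i \sqrt{2} - 5\right)^{2} - \left(-164\right) \frac{1}{26537} = \left(-5 + i \sqrt{2}\right)^{2} - - \frac{164}{26537} = \left(-5 + i \sqrt{2}\right)^{2} + \frac{164}{26537} = \frac{164}{26537} + \left(-5 + i \sqrt{2}\right)^{2}$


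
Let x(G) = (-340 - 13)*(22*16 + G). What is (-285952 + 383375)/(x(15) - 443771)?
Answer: -97423/573322 ≈ -0.16993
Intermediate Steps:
x(G) = -124256 - 353*G (x(G) = -353*(352 + G) = -124256 - 353*G)
(-285952 + 383375)/(x(15) - 443771) = (-285952 + 383375)/((-124256 - 353*15) - 443771) = 97423/((-124256 - 5295) - 443771) = 97423/(-129551 - 443771) = 97423/(-573322) = 97423*(-1/573322) = -97423/573322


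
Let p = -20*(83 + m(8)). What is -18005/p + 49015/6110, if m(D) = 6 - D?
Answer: 3788297/197964 ≈ 19.136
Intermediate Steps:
p = -1620 (p = -20*(83 + (6 - 1*8)) = -20*(83 + (6 - 8)) = -20*(83 - 2) = -20*81 = -1620)
-18005/p + 49015/6110 = -18005/(-1620) + 49015/6110 = -18005*(-1/1620) + 49015*(1/6110) = 3601/324 + 9803/1222 = 3788297/197964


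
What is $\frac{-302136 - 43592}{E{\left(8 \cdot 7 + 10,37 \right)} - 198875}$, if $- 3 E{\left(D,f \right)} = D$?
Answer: $\frac{345728}{198897} \approx 1.7382$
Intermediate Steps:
$E{\left(D,f \right)} = - \frac{D}{3}$
$\frac{-302136 - 43592}{E{\left(8 \cdot 7 + 10,37 \right)} - 198875} = \frac{-302136 - 43592}{- \frac{8 \cdot 7 + 10}{3} - 198875} = - \frac{345728}{- \frac{56 + 10}{3} - 198875} = - \frac{345728}{\left(- \frac{1}{3}\right) 66 - 198875} = - \frac{345728}{-22 - 198875} = - \frac{345728}{-198897} = \left(-345728\right) \left(- \frac{1}{198897}\right) = \frac{345728}{198897}$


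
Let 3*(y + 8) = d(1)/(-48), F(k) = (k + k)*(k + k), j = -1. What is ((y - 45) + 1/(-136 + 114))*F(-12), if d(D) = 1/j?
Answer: -336052/11 ≈ -30550.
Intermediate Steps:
F(k) = 4*k² (F(k) = (2*k)*(2*k) = 4*k²)
d(D) = -1 (d(D) = 1/(-1) = -1)
y = -1151/144 (y = -8 + (-1/(-48))/3 = -8 + (-1*(-1/48))/3 = -8 + (⅓)*(1/48) = -8 + 1/144 = -1151/144 ≈ -7.9931)
((y - 45) + 1/(-136 + 114))*F(-12) = ((-1151/144 - 45) + 1/(-136 + 114))*(4*(-12)²) = (-7631/144 + 1/(-22))*(4*144) = (-7631/144 - 1/22)*576 = -84013/1584*576 = -336052/11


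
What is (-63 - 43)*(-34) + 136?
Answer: 3740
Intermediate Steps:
(-63 - 43)*(-34) + 136 = -106*(-34) + 136 = 3604 + 136 = 3740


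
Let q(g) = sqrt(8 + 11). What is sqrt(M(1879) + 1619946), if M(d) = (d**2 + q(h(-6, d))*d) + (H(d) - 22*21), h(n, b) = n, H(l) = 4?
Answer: sqrt(5150129 + 1879*sqrt(19)) ≈ 2271.2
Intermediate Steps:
q(g) = sqrt(19)
M(d) = -458 + d**2 + d*sqrt(19) (M(d) = (d**2 + sqrt(19)*d) + (4 - 22*21) = (d**2 + d*sqrt(19)) + (4 - 462) = (d**2 + d*sqrt(19)) - 458 = -458 + d**2 + d*sqrt(19))
sqrt(M(1879) + 1619946) = sqrt((-458 + 1879**2 + 1879*sqrt(19)) + 1619946) = sqrt((-458 + 3530641 + 1879*sqrt(19)) + 1619946) = sqrt((3530183 + 1879*sqrt(19)) + 1619946) = sqrt(5150129 + 1879*sqrt(19))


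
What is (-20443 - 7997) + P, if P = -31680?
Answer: -60120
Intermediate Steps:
(-20443 - 7997) + P = (-20443 - 7997) - 31680 = -28440 - 31680 = -60120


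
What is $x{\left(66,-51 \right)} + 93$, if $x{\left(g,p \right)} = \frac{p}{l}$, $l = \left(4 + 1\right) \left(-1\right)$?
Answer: $\frac{516}{5} \approx 103.2$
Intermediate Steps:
$l = -5$ ($l = 5 \left(-1\right) = -5$)
$x{\left(g,p \right)} = - \frac{p}{5}$ ($x{\left(g,p \right)} = \frac{p}{-5} = p \left(- \frac{1}{5}\right) = - \frac{p}{5}$)
$x{\left(66,-51 \right)} + 93 = \left(- \frac{1}{5}\right) \left(-51\right) + 93 = \frac{51}{5} + 93 = \frac{516}{5}$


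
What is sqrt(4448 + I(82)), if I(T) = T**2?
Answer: 14*sqrt(57) ≈ 105.70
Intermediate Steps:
sqrt(4448 + I(82)) = sqrt(4448 + 82**2) = sqrt(4448 + 6724) = sqrt(11172) = 14*sqrt(57)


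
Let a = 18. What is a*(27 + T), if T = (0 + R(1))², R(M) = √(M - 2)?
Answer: 468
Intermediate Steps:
R(M) = √(-2 + M)
T = -1 (T = (0 + √(-2 + 1))² = (0 + √(-1))² = (0 + I)² = I² = -1)
a*(27 + T) = 18*(27 - 1) = 18*26 = 468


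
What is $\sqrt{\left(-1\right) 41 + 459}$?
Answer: $\sqrt{418} \approx 20.445$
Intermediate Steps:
$\sqrt{\left(-1\right) 41 + 459} = \sqrt{-41 + 459} = \sqrt{418}$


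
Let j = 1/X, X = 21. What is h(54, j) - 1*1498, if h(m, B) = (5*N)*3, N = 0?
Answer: -1498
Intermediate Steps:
j = 1/21 ≈ 0.047619
h(m, B) = 0 (h(m, B) = (5*0)*3 = 0*3 = 0)
h(54, j) - 1*1498 = 0 - 1*1498 = 0 - 1498 = -1498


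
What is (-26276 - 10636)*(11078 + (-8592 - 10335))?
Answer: 289722288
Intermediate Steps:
(-26276 - 10636)*(11078 + (-8592 - 10335)) = -36912*(11078 - 18927) = -36912*(-7849) = 289722288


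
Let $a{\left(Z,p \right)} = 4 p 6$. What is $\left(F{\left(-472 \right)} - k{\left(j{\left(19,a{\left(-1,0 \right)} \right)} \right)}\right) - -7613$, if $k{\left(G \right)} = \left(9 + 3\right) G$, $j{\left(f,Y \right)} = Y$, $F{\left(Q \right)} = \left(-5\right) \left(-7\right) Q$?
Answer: $-8907$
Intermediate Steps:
$a{\left(Z,p \right)} = 24 p$
$F{\left(Q \right)} = 35 Q$
$k{\left(G \right)} = 12 G$
$\left(F{\left(-472 \right)} - k{\left(j{\left(19,a{\left(-1,0 \right)} \right)} \right)}\right) - -7613 = \left(35 \left(-472\right) - 12 \cdot 24 \cdot 0\right) - -7613 = \left(-16520 - 12 \cdot 0\right) + 7613 = \left(-16520 - 0\right) + 7613 = \left(-16520 + 0\right) + 7613 = -16520 + 7613 = -8907$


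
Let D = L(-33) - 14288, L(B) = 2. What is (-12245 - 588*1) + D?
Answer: -27119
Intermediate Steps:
D = -14286 (D = 2 - 14288 = -14286)
(-12245 - 588*1) + D = (-12245 - 588*1) - 14286 = (-12245 - 588) - 14286 = -12833 - 14286 = -27119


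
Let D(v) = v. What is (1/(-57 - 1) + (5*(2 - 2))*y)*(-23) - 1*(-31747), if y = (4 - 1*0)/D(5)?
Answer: 1841349/58 ≈ 31747.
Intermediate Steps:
y = ⅘ (y = (4 - 1*0)/5 = (4 + 0)*(⅕) = 4*(⅕) = ⅘ ≈ 0.80000)
(1/(-57 - 1) + (5*(2 - 2))*y)*(-23) - 1*(-31747) = (1/(-57 - 1) + (5*(2 - 2))*(⅘))*(-23) - 1*(-31747) = (1/(-58) + (5*0)*(⅘))*(-23) + 31747 = (-1/58 + 0*(⅘))*(-23) + 31747 = (-1/58 + 0)*(-23) + 31747 = -1/58*(-23) + 31747 = 23/58 + 31747 = 1841349/58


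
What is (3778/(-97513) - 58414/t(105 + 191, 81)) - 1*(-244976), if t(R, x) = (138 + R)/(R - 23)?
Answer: 629464142761/3022903 ≈ 2.0823e+5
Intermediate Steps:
t(R, x) = (138 + R)/(-23 + R)
(3778/(-97513) - 58414/t(105 + 191, 81)) - 1*(-244976) = (3778/(-97513) - 58414*(-23 + (105 + 191))/(138 + (105 + 191))) - 1*(-244976) = (3778*(-1/97513) - 58414*(-23 + 296)/(138 + 296)) + 244976 = (-3778/97513 - 58414/(434/273)) + 244976 = (-3778/97513 - 58414/((1/273)*434)) + 244976 = (-3778/97513 - 58414/62/39) + 244976 = (-3778/97513 - 58414*39/62) + 244976 = (-3778/97513 - 1139073/31) + 244976 = -111074542567/3022903 + 244976 = 629464142761/3022903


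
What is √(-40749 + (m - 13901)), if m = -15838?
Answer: 6*I*√1958 ≈ 265.5*I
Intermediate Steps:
√(-40749 + (m - 13901)) = √(-40749 + (-15838 - 13901)) = √(-40749 - 29739) = √(-70488) = 6*I*√1958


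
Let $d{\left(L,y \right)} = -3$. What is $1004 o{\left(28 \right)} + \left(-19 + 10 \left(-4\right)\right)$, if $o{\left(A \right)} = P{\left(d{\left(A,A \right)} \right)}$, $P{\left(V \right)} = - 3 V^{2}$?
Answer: $-27167$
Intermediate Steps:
$o{\left(A \right)} = -27$ ($o{\left(A \right)} = - 3 \left(-3\right)^{2} = \left(-3\right) 9 = -27$)
$1004 o{\left(28 \right)} + \left(-19 + 10 \left(-4\right)\right) = 1004 \left(-27\right) + \left(-19 + 10 \left(-4\right)\right) = -27108 - 59 = -27167$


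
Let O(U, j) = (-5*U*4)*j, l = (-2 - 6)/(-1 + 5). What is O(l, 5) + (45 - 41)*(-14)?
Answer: 144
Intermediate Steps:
l = -2 (l = -8/4 = -8*¼ = -2)
O(U, j) = -20*U*j (O(U, j) = (-20*U)*j = -20*U*j)
O(l, 5) + (45 - 41)*(-14) = -20*(-2)*5 + (45 - 41)*(-14) = 200 + 4*(-14) = 200 - 56 = 144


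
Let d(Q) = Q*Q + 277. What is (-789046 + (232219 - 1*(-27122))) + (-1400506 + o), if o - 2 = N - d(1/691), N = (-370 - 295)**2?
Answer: -710616350542/477481 ≈ -1.4883e+6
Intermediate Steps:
N = 442225 (N = (-665)**2 = 442225)
d(Q) = 277 + Q**2 (d(Q) = Q**2 + 277 = 277 + Q**2)
o = 211022727949/477481 (o = 2 + (442225 - (277 + (1/691)**2)) = 2 + (442225 - (277 + 1/477481)) = 2 + (442225 - 1*132262238/477481) = 2 + (442225 - 132262238/477481) = 2 + 211021772987/477481 = 211022727949/477481 ≈ 4.4195e+5)
(-789046 + (232219 - 1*(-27122))) + (-1400506 + o) = (-789046 + (232219 - 1*(-27122))) + (-1400506 + 211022727949/477481) = (-789046 + (232219 + 27122)) - 457692277437/477481 = (-789046 + 259341) - 457692277437/477481 = -529705 - 457692277437/477481 = -710616350542/477481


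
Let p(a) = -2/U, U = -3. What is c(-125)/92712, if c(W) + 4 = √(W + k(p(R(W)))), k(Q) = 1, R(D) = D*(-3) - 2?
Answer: -1/23178 + I*√31/46356 ≈ -4.3144e-5 + 0.00012011*I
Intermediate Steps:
R(D) = -2 - 3*D (R(D) = -3*D - 2 = -2 - 3*D)
p(a) = ⅔ (p(a) = -2/(-3) = -2*(-⅓) = ⅔)
c(W) = -4 + √(1 + W) (c(W) = -4 + √(W + 1) = -4 + √(1 + W))
c(-125)/92712 = (-4 + √(1 - 125))/92712 = (-4 + √(-124))*(1/92712) = (-4 + 2*I*√31)*(1/92712) = -1/23178 + I*√31/46356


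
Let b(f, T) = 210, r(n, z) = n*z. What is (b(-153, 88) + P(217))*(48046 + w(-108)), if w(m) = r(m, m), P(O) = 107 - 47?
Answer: 16121700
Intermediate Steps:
P(O) = 60
w(m) = m² (w(m) = m*m = m²)
(b(-153, 88) + P(217))*(48046 + w(-108)) = (210 + 60)*(48046 + (-108)²) = 270*(48046 + 11664) = 270*59710 = 16121700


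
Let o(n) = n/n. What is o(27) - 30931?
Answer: -30930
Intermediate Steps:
o(n) = 1
o(27) - 30931 = 1 - 30931 = -30930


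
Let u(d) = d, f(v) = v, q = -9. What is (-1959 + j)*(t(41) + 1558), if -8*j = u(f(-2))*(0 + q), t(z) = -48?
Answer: -5922975/2 ≈ -2.9615e+6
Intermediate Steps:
j = -9/4 (j = -(-1)*(0 - 9)/4 = -(-1)*(-9)/4 = -⅛*18 = -9/4 ≈ -2.2500)
(-1959 + j)*(t(41) + 1558) = (-1959 - 9/4)*(-48 + 1558) = -7845/4*1510 = -5922975/2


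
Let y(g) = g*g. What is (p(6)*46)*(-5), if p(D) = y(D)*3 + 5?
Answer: -25990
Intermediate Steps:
y(g) = g²
p(D) = 5 + 3*D² (p(D) = D²*3 + 5 = 3*D² + 5 = 5 + 3*D²)
(p(6)*46)*(-5) = ((5 + 3*6²)*46)*(-5) = ((5 + 3*36)*46)*(-5) = ((5 + 108)*46)*(-5) = (113*46)*(-5) = 5198*(-5) = -25990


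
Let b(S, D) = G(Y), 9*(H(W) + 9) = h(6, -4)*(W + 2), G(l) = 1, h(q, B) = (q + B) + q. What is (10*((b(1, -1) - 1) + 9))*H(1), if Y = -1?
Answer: -570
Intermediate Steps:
h(q, B) = B + 2*q (h(q, B) = (B + q) + q = B + 2*q)
H(W) = -65/9 + 8*W/9 (H(W) = -9 + ((-4 + 2*6)*(W + 2))/9 = -9 + ((-4 + 12)*(2 + W))/9 = -9 + (8*(2 + W))/9 = -9 + (16 + 8*W)/9 = -9 + (16/9 + 8*W/9) = -65/9 + 8*W/9)
b(S, D) = 1
(10*((b(1, -1) - 1) + 9))*H(1) = (10*((1 - 1) + 9))*(-65/9 + (8/9)*1) = (10*(0 + 9))*(-65/9 + 8/9) = (10*9)*(-19/3) = 90*(-19/3) = -570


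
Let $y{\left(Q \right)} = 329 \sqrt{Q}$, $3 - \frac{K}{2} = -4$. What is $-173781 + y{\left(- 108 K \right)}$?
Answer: $-173781 + 1974 i \sqrt{42} \approx -1.7378 \cdot 10^{5} + 12793.0 i$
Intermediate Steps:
$K = 14$ ($K = 6 - -8 = 6 + 8 = 14$)
$-173781 + y{\left(- 108 K \right)} = -173781 + 329 \sqrt{\left(-108\right) 14} = -173781 + 329 \sqrt{-1512} = -173781 + 329 \cdot 6 i \sqrt{42} = -173781 + 1974 i \sqrt{42}$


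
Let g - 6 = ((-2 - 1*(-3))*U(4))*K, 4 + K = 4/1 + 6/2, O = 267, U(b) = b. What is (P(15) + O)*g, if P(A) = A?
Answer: 5076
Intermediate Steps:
K = 3 (K = -4 + (4/1 + 6/2) = -4 + (4*1 + 6*(½)) = -4 + (4 + 3) = -4 + 7 = 3)
g = 18 (g = 6 + ((-2 - 1*(-3))*4)*3 = 6 + ((-2 + 3)*4)*3 = 6 + (1*4)*3 = 6 + 4*3 = 6 + 12 = 18)
(P(15) + O)*g = (15 + 267)*18 = 282*18 = 5076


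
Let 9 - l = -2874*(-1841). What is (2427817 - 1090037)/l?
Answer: -267556/1058205 ≈ -0.25284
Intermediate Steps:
l = -5291025 (l = 9 - (-2874)*(-1841) = 9 - 1*5291034 = 9 - 5291034 = -5291025)
(2427817 - 1090037)/l = (2427817 - 1090037)/(-5291025) = 1337780*(-1/5291025) = -267556/1058205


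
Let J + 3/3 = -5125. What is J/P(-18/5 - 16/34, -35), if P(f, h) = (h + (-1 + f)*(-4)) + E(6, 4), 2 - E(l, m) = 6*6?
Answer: 435710/4141 ≈ 105.22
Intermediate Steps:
E(l, m) = -34 (E(l, m) = 2 - 6*6 = 2 - 1*36 = 2 - 36 = -34)
J = -5126 (J = -1 - 5125 = -5126)
P(f, h) = -30 + h - 4*f (P(f, h) = (h + (-1 + f)*(-4)) - 34 = (h + (4 - 4*f)) - 34 = (4 + h - 4*f) - 34 = -30 + h - 4*f)
J/P(-18/5 - 16/34, -35) = -5126/(-30 - 35 - 4*(-18/5 - 16/34)) = -5126/(-30 - 35 - 4*(-18*1/5 - 16*1/34)) = -5126/(-30 - 35 - 4*(-18/5 - 8/17)) = -5126/(-30 - 35 - 4*(-346/85)) = -5126/(-30 - 35 + 1384/85) = -5126/(-4141/85) = -5126*(-85/4141) = 435710/4141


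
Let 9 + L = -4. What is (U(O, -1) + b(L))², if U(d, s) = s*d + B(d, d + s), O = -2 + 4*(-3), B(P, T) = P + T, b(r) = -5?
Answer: 400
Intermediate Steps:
L = -13 (L = -9 - 4 = -13)
O = -14 (O = -2 - 12 = -14)
U(d, s) = s + 2*d + d*s (U(d, s) = s*d + (d + (d + s)) = d*s + (s + 2*d) = s + 2*d + d*s)
(U(O, -1) + b(L))² = ((-1 + 2*(-14) - 14*(-1)) - 5)² = ((-1 - 28 + 14) - 5)² = (-15 - 5)² = (-20)² = 400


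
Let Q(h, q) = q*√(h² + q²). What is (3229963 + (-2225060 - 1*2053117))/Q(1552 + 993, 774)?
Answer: -524107*√7076101/2738451087 ≈ -0.50911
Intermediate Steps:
(3229963 + (-2225060 - 1*2053117))/Q(1552 + 993, 774) = (3229963 + (-2225060 - 1*2053117))/((774*√((1552 + 993)² + 774²))) = (3229963 + (-2225060 - 2053117))/((774*√(2545² + 599076))) = (3229963 - 4278177)/((774*√(6477025 + 599076))) = -1048214*√7076101/5476902174 = -524107*√7076101/2738451087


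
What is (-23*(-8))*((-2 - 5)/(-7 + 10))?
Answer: -1288/3 ≈ -429.33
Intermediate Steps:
(-23*(-8))*((-2 - 5)/(-7 + 10)) = 184*(-7/3) = -1288/3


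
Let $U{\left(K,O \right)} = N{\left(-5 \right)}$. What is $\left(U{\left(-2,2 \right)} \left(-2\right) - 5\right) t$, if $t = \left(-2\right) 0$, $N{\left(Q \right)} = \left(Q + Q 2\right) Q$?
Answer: $0$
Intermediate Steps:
$N{\left(Q \right)} = 3 Q^{2}$ ($N{\left(Q \right)} = \left(Q + 2 Q\right) Q = 3 Q Q = 3 Q^{2}$)
$U{\left(K,O \right)} = 75$ ($U{\left(K,O \right)} = 3 \left(-5\right)^{2} = 3 \cdot 25 = 75$)
$t = 0$
$\left(U{\left(-2,2 \right)} \left(-2\right) - 5\right) t = \left(75 \left(-2\right) - 5\right) 0 = \left(-150 - 5\right) 0 = \left(-155\right) 0 = 0$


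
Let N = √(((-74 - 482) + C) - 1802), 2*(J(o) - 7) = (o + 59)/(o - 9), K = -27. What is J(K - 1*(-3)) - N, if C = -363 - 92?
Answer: 427/66 - I*√2813 ≈ 6.4697 - 53.038*I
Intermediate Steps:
C = -455
J(o) = 7 + (59 + o)/(2*(-9 + o)) (J(o) = 7 + ((o + 59)/(o - 9))/2 = 7 + ((59 + o)/(-9 + o))/2 = 7 + (59 + o)/(2*(-9 + o)))
N = I*√2813 (N = √(((-74 - 482) - 455) - 1802) = √((-556 - 455) - 1802) = √(-1011 - 1802) = √(-2813) = I*√2813 ≈ 53.038*I)
J(K - 1*(-3)) - N = (-67 + 15*(-27 - 1*(-3)))/(2*(-9 + (-27 - 1*(-3)))) - I*√2813 = (-67 + 15*(-27 + 3))/(2*(-9 + (-27 + 3))) - I*√2813 = (-67 + 15*(-24))/(2*(-9 - 24)) - I*√2813 = (½)*(-67 - 360)/(-33) - I*√2813 = (½)*(-1/33)*(-427) - I*√2813 = 427/66 - I*√2813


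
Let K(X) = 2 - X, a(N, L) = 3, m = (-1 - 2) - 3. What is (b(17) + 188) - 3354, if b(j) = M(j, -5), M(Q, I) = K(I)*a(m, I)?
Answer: -3145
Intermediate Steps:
m = -6 (m = -3 - 3 = -6)
M(Q, I) = 6 - 3*I (M(Q, I) = (2 - I)*3 = 6 - 3*I)
b(j) = 21 (b(j) = 6 - 3*(-5) = 6 + 15 = 21)
(b(17) + 188) - 3354 = (21 + 188) - 3354 = 209 - 3354 = -3145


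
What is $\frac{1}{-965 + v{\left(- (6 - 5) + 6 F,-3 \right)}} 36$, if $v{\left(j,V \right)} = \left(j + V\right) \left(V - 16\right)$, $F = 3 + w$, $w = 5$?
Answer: $- \frac{36}{1801} \approx -0.019989$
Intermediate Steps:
$F = 8$ ($F = 3 + 5 = 8$)
$v{\left(j,V \right)} = \left(-16 + V\right) \left(V + j\right)$ ($v{\left(j,V \right)} = \left(V + j\right) \left(-16 + V\right) = \left(-16 + V\right) \left(V + j\right)$)
$\frac{1}{-965 + v{\left(- (6 - 5) + 6 F,-3 \right)}} 36 = \frac{1}{-965 - \left(-48 - 9 + 19 \left(- (6 - 5) + 6 \cdot 8\right)\right)} 36 = \frac{1}{-965 + \left(9 + 48 - 16 \left(\left(-1\right) 1 + 48\right) - 3 \left(\left(-1\right) 1 + 48\right)\right)} 36 = \frac{1}{-965 + \left(9 + 48 - 16 \left(-1 + 48\right) - 3 \left(-1 + 48\right)\right)} 36 = \frac{1}{-965 + \left(9 + 48 - 752 - 141\right)} 36 = \frac{1}{-965 - 836} \cdot 36 = \frac{1}{-1801} \cdot 36 = \left(- \frac{1}{1801}\right) 36 = - \frac{36}{1801}$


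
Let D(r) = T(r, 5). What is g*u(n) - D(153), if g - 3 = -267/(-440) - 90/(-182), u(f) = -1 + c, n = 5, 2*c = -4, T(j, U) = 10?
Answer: -893051/40040 ≈ -22.304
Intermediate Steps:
c = -2 (c = (1/2)*(-4) = -2)
D(r) = 10
u(f) = -3 (u(f) = -1 - 2 = -3)
g = 164217/40040 (g = 3 + (-267/(-440) - 90/(-182)) = 3 + (-267*(-1/440) - 90*(-1/182)) = 3 + (267/440 + 45/91) = 3 + 44097/40040 = 164217/40040 ≈ 4.1013)
g*u(n) - D(153) = (164217/40040)*(-3) - 1*10 = -492651/40040 - 10 = -893051/40040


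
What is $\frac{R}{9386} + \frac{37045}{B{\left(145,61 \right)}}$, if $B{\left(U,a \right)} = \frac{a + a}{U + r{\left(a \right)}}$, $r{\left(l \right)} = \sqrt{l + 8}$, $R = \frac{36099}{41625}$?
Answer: $\frac{58294810905148}{1324012625} + \frac{37045 \sqrt{69}}{122} \approx 46551.0$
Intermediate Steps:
$R = \frac{4011}{4625}$ ($R = 36099 \cdot \frac{1}{41625} = \frac{4011}{4625} \approx 0.86724$)
$r{\left(l \right)} = \sqrt{8 + l}$
$B{\left(U,a \right)} = \frac{2 a}{U + \sqrt{8 + a}}$ ($B{\left(U,a \right)} = \frac{a + a}{U + \sqrt{8 + a}} = \frac{2 a}{U + \sqrt{8 + a}}$)
$\frac{R}{9386} + \frac{37045}{B{\left(145,61 \right)}} = \frac{4011}{4625 \cdot 9386} + \frac{37045}{2 \cdot 61 \frac{1}{145 + \sqrt{8 + 61}}} = \frac{4011}{4625} \cdot \frac{1}{9386} + \frac{37045}{2 \cdot 61 \frac{1}{145 + \sqrt{69}}} = \frac{4011}{43410250} + \frac{37045}{122 \frac{1}{145 + \sqrt{69}}} = \frac{4011}{43410250} + 37045 \left(\frac{145}{122} + \frac{\sqrt{69}}{122}\right) = \frac{4011}{43410250} + \left(\frac{5371525}{122} + \frac{37045 \sqrt{69}}{122}\right) = \frac{58294810905148}{1324012625} + \frac{37045 \sqrt{69}}{122}$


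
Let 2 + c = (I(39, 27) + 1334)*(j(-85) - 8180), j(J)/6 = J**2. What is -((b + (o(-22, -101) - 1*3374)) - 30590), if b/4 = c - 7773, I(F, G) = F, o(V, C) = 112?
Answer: -193088688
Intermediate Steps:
j(J) = 6*J**2
c = 48288408 (c = -2 + (39 + 1334)*(6*(-85)**2 - 8180) = -2 + 1373*(6*7225 - 8180) = -2 + 1373*(43350 - 8180) = -2 + 1373*35170 = -2 + 48288410 = 48288408)
b = 193122540 (b = 4*(48288408 - 7773) = 4*48280635 = 193122540)
-((b + (o(-22, -101) - 1*3374)) - 30590) = -((193122540 + (112 - 1*3374)) - 30590) = -((193122540 + (112 - 3374)) - 30590) = -((193122540 - 3262) - 30590) = -(193119278 - 30590) = -1*193088688 = -193088688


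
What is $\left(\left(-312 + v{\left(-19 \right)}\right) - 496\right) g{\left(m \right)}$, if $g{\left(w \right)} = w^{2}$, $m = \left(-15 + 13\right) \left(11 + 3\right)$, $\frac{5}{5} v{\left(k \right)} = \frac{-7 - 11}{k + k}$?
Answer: $- \frac{12028912}{19} \approx -6.331 \cdot 10^{5}$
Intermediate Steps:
$v{\left(k \right)} = - \frac{9}{k}$ ($v{\left(k \right)} = \frac{-7 - 11}{k + k} = - \frac{18}{2 k} = - 18 \frac{1}{2 k} = - \frac{9}{k}$)
$m = -28$ ($m = \left(-2\right) 14 = -28$)
$\left(\left(-312 + v{\left(-19 \right)}\right) - 496\right) g{\left(m \right)} = \left(\left(-312 - \frac{9}{-19}\right) - 496\right) \left(-28\right)^{2} = \left(\left(-312 - - \frac{9}{19}\right) - 496\right) 784 = \left(\left(-312 + \frac{9}{19}\right) - 496\right) 784 = \left(- \frac{5919}{19} - 496\right) 784 = \left(- \frac{15343}{19}\right) 784 = - \frac{12028912}{19}$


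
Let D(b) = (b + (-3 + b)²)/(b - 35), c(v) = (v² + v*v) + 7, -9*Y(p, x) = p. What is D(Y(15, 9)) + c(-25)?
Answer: 414629/330 ≈ 1256.5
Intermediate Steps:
Y(p, x) = -p/9
c(v) = 7 + 2*v² (c(v) = (v² + v²) + 7 = 2*v² + 7 = 7 + 2*v²)
D(b) = (b + (-3 + b)²)/(-35 + b)
D(Y(15, 9)) + c(-25) = (-⅑*15 + (-3 - ⅑*15)²)/(-35 - ⅑*15) + (7 + 2*(-25)²) = (-5/3 + (-3 - 5/3)²)/(-35 - 5/3) + (7 + 2*625) = (-5/3 + (-14/3)²)/(-110/3) + (7 + 1250) = -3*(-5/3 + 196/9)/110 + 1257 = -3/110*181/9 + 1257 = -181/330 + 1257 = 414629/330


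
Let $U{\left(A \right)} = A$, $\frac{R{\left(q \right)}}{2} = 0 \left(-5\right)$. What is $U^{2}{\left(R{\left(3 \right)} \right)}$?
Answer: $0$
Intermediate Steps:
$R{\left(q \right)} = 0$ ($R{\left(q \right)} = 2 \cdot 0 \left(-5\right) = 2 \cdot 0 = 0$)
$U^{2}{\left(R{\left(3 \right)} \right)} = 0^{2} = 0$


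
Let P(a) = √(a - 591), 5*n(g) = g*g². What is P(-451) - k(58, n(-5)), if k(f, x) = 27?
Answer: -27 + I*√1042 ≈ -27.0 + 32.28*I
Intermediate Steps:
n(g) = g³/5 (n(g) = (g*g²)/5 = g³/5)
P(a) = √(-591 + a)
P(-451) - k(58, n(-5)) = √(-591 - 451) - 1*27 = √(-1042) - 27 = I*√1042 - 27 = -27 + I*√1042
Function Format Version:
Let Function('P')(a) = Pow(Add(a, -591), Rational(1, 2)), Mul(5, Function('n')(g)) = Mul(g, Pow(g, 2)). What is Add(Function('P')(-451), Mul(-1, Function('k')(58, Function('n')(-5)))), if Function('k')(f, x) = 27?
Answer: Add(-27, Mul(I, Pow(1042, Rational(1, 2)))) ≈ Add(-27.000, Mul(32.280, I))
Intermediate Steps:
Function('n')(g) = Mul(Rational(1, 5), Pow(g, 3)) (Function('n')(g) = Mul(Rational(1, 5), Mul(g, Pow(g, 2))) = Mul(Rational(1, 5), Pow(g, 3)))
Function('P')(a) = Pow(Add(-591, a), Rational(1, 2))
Add(Function('P')(-451), Mul(-1, Function('k')(58, Function('n')(-5)))) = Add(Pow(Add(-591, -451), Rational(1, 2)), Mul(-1, 27)) = Add(Pow(-1042, Rational(1, 2)), -27) = Add(Mul(I, Pow(1042, Rational(1, 2))), -27) = Add(-27, Mul(I, Pow(1042, Rational(1, 2))))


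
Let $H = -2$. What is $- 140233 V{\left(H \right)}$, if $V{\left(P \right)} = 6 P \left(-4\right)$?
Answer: $-6731184$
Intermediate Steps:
$V{\left(P \right)} = - 24 P$
$- 140233 V{\left(H \right)} = - 140233 \left(\left(-24\right) \left(-2\right)\right) = \left(-140233\right) 48 = -6731184$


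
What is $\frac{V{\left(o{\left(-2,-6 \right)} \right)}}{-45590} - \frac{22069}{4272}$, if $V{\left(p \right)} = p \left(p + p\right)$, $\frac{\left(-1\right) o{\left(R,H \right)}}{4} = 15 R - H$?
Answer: $- \frac{542433607}{97380240} \approx -5.5703$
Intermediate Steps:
$o{\left(R,H \right)} = - 60 R + 4 H$ ($o{\left(R,H \right)} = - 4 \left(15 R - H\right) = - 4 \left(- H + 15 R\right) = - 60 R + 4 H$)
$V{\left(p \right)} = 2 p^{2}$ ($V{\left(p \right)} = p 2 p = 2 p^{2}$)
$\frac{V{\left(o{\left(-2,-6 \right)} \right)}}{-45590} - \frac{22069}{4272} = \frac{2 \left(\left(-60\right) \left(-2\right) + 4 \left(-6\right)\right)^{2}}{-45590} - \frac{22069}{4272} = 2 \left(120 - 24\right)^{2} \left(- \frac{1}{45590}\right) - \frac{22069}{4272} = 2 \cdot 96^{2} \left(- \frac{1}{45590}\right) - \frac{22069}{4272} = 2 \cdot 9216 \left(- \frac{1}{45590}\right) - \frac{22069}{4272} = 18432 \left(- \frac{1}{45590}\right) - \frac{22069}{4272} = - \frac{9216}{22795} - \frac{22069}{4272} = - \frac{542433607}{97380240}$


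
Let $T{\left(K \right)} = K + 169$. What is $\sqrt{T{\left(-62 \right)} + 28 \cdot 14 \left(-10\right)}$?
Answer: $i \sqrt{3813} \approx 61.75 i$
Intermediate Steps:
$T{\left(K \right)} = 169 + K$
$\sqrt{T{\left(-62 \right)} + 28 \cdot 14 \left(-10\right)} = \sqrt{\left(169 - 62\right) + 28 \cdot 14 \left(-10\right)} = \sqrt{107 + 392 \left(-10\right)} = \sqrt{107 - 3920} = \sqrt{-3813} = i \sqrt{3813}$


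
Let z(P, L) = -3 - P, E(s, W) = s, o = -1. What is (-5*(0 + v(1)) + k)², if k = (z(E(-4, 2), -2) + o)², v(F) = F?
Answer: 25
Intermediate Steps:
k = 0 (k = ((-3 - 1*(-4)) - 1)² = ((-3 + 4) - 1)² = (1 - 1)² = 0² = 0)
(-5*(0 + v(1)) + k)² = (-5*(0 + 1) + 0)² = (-5*1 + 0)² = (-5 + 0)² = (-5)² = 25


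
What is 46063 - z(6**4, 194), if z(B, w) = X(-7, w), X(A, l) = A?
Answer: 46070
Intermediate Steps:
z(B, w) = -7
46063 - z(6**4, 194) = 46063 - 1*(-7) = 46063 + 7 = 46070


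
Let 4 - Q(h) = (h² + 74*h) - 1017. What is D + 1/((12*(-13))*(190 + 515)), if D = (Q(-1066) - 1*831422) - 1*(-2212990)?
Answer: 35756367659/109980 ≈ 3.2512e+5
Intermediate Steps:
Q(h) = 1021 - h² - 74*h (Q(h) = 4 - ((h² + 74*h) - 1017) = 4 - (-1017 + h² + 74*h) = 4 + (1017 - h² - 74*h) = 1021 - h² - 74*h)
D = 325117 (D = ((1021 - 1*(-1066)² - 74*(-1066)) - 1*831422) - 1*(-2212990) = ((1021 - 1*1136356 + 78884) - 831422) + 2212990 = ((1021 - 1136356 + 78884) - 831422) + 2212990 = (-1056451 - 831422) + 2212990 = -1887873 + 2212990 = 325117)
D + 1/((12*(-13))*(190 + 515)) = 325117 + 1/((12*(-13))*(190 + 515)) = 325117 + 1/(-156*705) = 325117 + 1/(-109980) = 325117 - 1/109980 = 35756367659/109980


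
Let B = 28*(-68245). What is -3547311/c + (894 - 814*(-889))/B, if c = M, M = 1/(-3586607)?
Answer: 1215575480140609684/95543 ≈ 1.2723e+13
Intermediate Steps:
B = -1910860
M = -1/3586607 ≈ -2.7882e-7
c = -1/3586607 ≈ -2.7882e-7
-3547311/c + (894 - 814*(-889))/B = -3547311/(-1/3586607) + (894 - 814*(-889))/(-1910860) = -3547311*(-3586607) + (894 + 723646)*(-1/1910860) = 12722810463777 + 724540*(-1/1910860) = 12722810463777 - 36227/95543 = 1215575480140609684/95543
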